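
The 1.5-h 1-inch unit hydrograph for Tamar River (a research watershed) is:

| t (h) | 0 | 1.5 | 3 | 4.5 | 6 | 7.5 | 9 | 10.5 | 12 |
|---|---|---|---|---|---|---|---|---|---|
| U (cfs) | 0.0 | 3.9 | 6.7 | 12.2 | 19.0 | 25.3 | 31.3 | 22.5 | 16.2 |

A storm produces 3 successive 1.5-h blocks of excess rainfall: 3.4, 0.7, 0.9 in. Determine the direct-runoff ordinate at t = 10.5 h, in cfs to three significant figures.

Q ≈ 121 cfs

By discrete convolution, Q_j = Σ (P_i / 1 in) · U_{j−i}.
At t = 10.5 h (j=7): Q = (3.4/1)·22.5 + (0.7/1)·31.3 + (0.9/1)·25.3 = 121 cfs.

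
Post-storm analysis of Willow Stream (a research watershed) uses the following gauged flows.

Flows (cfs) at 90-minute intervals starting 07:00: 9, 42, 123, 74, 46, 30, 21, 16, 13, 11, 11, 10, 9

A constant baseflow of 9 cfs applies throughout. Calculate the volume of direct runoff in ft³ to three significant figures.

Direct-runoff ordinates (Q − Q_b): 0.0, 33.0, 114.0, 65.0, 37.0, 21.0, 12.0, 7.0, 4.0, 2.0, 2.0, 1.0, 0.0 cfs.
ΣQ_DR = 298.0 cfs.
With Δt = 1.5 h = 5400 s, V = ΣQ_DR · Δt = 298.0 × 5400 = 1.61 × 10^6 ft³.

V ≈ 1.61 × 10^6 ft³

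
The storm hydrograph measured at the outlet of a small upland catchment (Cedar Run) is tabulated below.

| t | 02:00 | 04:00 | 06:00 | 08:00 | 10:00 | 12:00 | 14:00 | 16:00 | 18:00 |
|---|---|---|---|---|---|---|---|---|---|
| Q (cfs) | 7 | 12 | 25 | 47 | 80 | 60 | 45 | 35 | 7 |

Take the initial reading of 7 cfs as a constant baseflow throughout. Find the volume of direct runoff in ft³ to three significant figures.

Direct-runoff ordinates (Q − Q_b): 0.0, 5.0, 18.0, 40.0, 73.0, 53.0, 38.0, 28.0, 0.0 cfs.
ΣQ_DR = 255.0 cfs.
With Δt = 2 h = 7200 s, V = ΣQ_DR · Δt = 255.0 × 7200 = 1.84 × 10^6 ft³.

V ≈ 1.84 × 10^6 ft³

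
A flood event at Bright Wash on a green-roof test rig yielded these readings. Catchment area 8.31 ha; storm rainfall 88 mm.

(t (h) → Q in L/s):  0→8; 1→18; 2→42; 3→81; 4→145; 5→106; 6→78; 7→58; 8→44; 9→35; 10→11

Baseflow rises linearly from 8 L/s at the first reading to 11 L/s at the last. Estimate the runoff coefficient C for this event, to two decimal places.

ΣQ_DR = 521.5 L/s; V = ΣQ_DR·Δt = 1.877 × 10^6 L.
Runoff depth d = V / A = 22.59 mm.
C = d / P = 22.59 / 88 = 0.26.

C ≈ 0.26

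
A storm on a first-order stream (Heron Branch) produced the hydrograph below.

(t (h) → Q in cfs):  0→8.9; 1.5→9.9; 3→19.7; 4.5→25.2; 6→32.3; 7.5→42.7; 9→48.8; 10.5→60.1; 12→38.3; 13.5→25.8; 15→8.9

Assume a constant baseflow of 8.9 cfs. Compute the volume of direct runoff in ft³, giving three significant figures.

V ≈ 1.20 × 10^6 ft³

Direct-runoff ordinates (Q − Q_b): 0.0, 1.0, 10.8, 16.3, 23.4, 33.8, 39.9, 51.2, 29.4, 16.9, 0.0 cfs.
ΣQ_DR = 222.7 cfs.
With Δt = 1.5 h = 5400 s, V = ΣQ_DR · Δt = 222.7 × 5400 = 1.20 × 10^6 ft³.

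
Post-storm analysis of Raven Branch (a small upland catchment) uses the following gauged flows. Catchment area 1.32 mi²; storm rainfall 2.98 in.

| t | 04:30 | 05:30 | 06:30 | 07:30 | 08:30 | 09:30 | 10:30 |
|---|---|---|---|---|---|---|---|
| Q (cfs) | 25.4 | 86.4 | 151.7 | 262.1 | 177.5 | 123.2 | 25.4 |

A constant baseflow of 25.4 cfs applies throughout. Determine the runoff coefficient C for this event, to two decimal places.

ΣQ_DR = 673.9 cfs; V = ΣQ_DR·Δt = 2.426 × 10^6 ft³.
Runoff depth d = V / A = 0.7911 in.
C = d / P = 0.7911 / 2.98 = 0.27.

C ≈ 0.27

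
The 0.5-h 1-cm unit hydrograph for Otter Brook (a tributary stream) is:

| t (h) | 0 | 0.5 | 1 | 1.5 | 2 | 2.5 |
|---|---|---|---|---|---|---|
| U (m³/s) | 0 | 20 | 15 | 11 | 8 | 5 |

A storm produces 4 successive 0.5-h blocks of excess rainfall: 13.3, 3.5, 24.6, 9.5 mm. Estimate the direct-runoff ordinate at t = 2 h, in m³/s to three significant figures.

By discrete convolution, Q_j = Σ (P_i / 10 mm) · U_{j−i}.
At t = 2 h (j=4): Q = (13.3/10)·8 + (3.5/10)·11 + (24.6/10)·15 + (9.5/10)·20 = 70.4 m³/s.

Q ≈ 70.4 m³/s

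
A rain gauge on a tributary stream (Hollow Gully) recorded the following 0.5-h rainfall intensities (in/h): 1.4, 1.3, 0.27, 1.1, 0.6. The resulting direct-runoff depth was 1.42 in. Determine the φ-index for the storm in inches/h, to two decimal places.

Only the 4 blocks with intensity above φ contribute runoff: 1.4, 1.3, 1.1, 0.6 in/h.
Σ(I−φ)·Δt = d  ⇒  (1.4+1.3+1.1+0.6 − 4φ)·0.5 = 1.42
φ = (4.400 − 1.42/0.5) / 4 = 0.39 in/h.

φ ≈ 0.39 in/h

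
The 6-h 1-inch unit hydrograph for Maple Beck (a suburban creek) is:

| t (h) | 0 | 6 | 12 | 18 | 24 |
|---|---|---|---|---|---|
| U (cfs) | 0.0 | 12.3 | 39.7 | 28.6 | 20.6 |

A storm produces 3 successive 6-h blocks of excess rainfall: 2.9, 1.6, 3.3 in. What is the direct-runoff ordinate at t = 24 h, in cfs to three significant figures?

Q ≈ 237 cfs

By discrete convolution, Q_j = Σ (P_i / 1 in) · U_{j−i}.
At t = 24 h (j=4): Q = (2.9/1)·20.6 + (1.6/1)·28.6 + (3.3/1)·39.7 = 237 cfs.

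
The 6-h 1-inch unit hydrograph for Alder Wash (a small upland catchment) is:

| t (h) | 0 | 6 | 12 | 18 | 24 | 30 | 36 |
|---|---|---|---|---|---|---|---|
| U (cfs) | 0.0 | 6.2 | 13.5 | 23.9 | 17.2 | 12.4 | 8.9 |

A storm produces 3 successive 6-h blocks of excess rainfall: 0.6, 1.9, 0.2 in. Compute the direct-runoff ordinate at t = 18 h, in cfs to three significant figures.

By discrete convolution, Q_j = Σ (P_i / 1 in) · U_{j−i}.
At t = 18 h (j=3): Q = (0.6/1)·23.9 + (1.9/1)·13.5 + (0.2/1)·6.2 = 41.2 cfs.

Q ≈ 41.2 cfs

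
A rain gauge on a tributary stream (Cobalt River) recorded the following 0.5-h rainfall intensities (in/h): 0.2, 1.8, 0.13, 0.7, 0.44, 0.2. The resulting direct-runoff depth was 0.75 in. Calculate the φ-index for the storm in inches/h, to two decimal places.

Only the 2 blocks with intensity above φ contribute runoff: 1.8, 0.7 in/h.
Σ(I−φ)·Δt = d  ⇒  (1.8+0.7 − 2φ)·0.5 = 0.75
φ = (2.500 − 0.75/0.5) / 2 = 0.50 in/h.

φ ≈ 0.50 in/h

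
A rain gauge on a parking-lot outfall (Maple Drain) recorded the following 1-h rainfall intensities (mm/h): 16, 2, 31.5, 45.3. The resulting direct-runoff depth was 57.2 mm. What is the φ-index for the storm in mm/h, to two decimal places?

Only the 3 blocks with intensity above φ contribute runoff: 16, 31.5, 45.3 mm/h.
Σ(I−φ)·Δt = d  ⇒  (16+31.5+45.3 − 3φ)·1 = 57.2
φ = (92.80 − 57.2/1) / 3 = 11.87 mm/h.

φ ≈ 11.87 mm/h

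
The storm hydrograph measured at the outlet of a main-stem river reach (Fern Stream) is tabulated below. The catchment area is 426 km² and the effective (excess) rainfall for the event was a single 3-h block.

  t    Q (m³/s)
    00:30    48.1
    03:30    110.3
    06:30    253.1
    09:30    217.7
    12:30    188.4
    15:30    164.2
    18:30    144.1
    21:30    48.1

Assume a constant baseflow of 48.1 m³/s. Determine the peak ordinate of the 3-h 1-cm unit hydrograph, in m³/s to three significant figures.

Direct runoff: 0.0, 62.2, 205.0, 169.6, 140.3, 116.1, 96.0, 0.0 m³/s; ΣQ_DR = 789.2 m³/s, peak = 205.0 m³/s.
Runoff depth d = ΣQ_DR·Δt / A = 789.2 × 10800 / (426 km²) = 20.01 mm.
The 1-cm UH is the DRH scaled by (10 mm)/d, so U_p = 205.0 × 10/20.01 = 102 m³/s.

U_p ≈ 102 m³/s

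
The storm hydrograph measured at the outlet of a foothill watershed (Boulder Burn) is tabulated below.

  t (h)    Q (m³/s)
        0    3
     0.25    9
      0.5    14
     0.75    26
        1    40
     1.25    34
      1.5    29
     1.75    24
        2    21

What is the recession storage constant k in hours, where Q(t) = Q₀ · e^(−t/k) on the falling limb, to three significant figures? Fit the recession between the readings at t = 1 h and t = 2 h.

On the falling limb, Q drops from 40 to 21 m³/s between t = 1 h and t = 2 h (Δt = 1 h).
k = −Δt / ln(Q₂/Q₁) = −1 / ln(21/40) = 1.55 h.

k ≈ 1.55 h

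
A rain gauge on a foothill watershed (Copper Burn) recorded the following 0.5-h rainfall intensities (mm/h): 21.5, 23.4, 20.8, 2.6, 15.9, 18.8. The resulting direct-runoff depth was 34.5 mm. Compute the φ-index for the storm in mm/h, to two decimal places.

φ ≈ 6.28 mm/h

Only the 5 blocks with intensity above φ contribute runoff: 21.5, 23.4, 20.8, 15.9, 18.8 mm/h.
Σ(I−φ)·Δt = d  ⇒  (21.5+23.4+20.8+15.9+18.8 − 5φ)·0.5 = 34.5
φ = (100.4 − 34.5/0.5) / 5 = 6.28 mm/h.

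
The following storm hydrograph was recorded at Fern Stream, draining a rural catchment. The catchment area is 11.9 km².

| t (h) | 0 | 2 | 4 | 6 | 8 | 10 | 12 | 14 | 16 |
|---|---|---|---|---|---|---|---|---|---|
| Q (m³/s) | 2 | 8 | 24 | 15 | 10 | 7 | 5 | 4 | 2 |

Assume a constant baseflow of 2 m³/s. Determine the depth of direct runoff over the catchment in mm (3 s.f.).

Direct runoff: 0.0, 6.0, 22.0, 13.0, 8.0, 5.0, 3.0, 2.0, 0.0 m³/s; ΣQ_DR = 59.00 m³/s.
V = ΣQ_DR · Δt = 59.00 × 7200 s = 4.248 × 10^5 m³.
Over A = 11.9 km², depth = V / A = 35.7 mm.

d ≈ 35.7 mm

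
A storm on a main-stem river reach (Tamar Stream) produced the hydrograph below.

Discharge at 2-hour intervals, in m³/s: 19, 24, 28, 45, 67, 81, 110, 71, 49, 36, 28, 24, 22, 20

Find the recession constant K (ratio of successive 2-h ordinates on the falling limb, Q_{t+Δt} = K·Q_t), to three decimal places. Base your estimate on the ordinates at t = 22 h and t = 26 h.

K ≈ 0.913

Using the recession-limb readings at t = 22 h and t = 26 h: Q falls from 24 to 20 m³/s over 2 intervals.
K = (Q₂/Q₁)^(1/2) = (20/24)^(1/2) = 0.913.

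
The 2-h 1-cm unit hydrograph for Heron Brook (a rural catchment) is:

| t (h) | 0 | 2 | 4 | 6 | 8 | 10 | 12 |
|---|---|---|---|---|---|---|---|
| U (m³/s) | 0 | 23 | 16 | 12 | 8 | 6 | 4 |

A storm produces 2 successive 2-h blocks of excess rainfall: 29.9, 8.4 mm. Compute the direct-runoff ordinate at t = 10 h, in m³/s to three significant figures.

Q ≈ 24.7 m³/s

By discrete convolution, Q_j = Σ (P_i / 10 mm) · U_{j−i}.
At t = 10 h (j=5): Q = (29.9/10)·6 + (8.4/10)·8 = 24.7 m³/s.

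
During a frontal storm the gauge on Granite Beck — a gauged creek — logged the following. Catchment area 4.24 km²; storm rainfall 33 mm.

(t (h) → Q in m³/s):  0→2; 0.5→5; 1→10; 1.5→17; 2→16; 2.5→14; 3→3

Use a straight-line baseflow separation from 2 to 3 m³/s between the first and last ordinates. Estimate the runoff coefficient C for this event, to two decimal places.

C ≈ 0.64

ΣQ_DR = 49.50 m³/s; V = ΣQ_DR·Δt = 89100 m³.
Runoff depth d = V / A = 21.01 mm.
C = d / P = 21.01 / 33 = 0.64.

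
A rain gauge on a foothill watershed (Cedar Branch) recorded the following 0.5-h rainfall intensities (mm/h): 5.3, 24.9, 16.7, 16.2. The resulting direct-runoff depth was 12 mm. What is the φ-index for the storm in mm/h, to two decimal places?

Only the 3 blocks with intensity above φ contribute runoff: 24.9, 16.7, 16.2 mm/h.
Σ(I−φ)·Δt = d  ⇒  (24.9+16.7+16.2 − 3φ)·0.5 = 12
φ = (57.80 − 12/0.5) / 3 = 11.27 mm/h.

φ ≈ 11.27 mm/h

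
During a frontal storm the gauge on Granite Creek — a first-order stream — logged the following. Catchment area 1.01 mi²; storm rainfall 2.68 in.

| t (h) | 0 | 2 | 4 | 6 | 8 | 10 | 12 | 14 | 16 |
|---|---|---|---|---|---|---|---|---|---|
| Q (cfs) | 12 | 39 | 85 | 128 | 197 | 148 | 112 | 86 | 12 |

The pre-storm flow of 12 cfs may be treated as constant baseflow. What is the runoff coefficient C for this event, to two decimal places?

C ≈ 0.81

ΣQ_DR = 711.0 cfs; V = ΣQ_DR·Δt = 5.119 × 10^6 ft³.
Runoff depth d = V / A = 2.182 in.
C = d / P = 2.182 / 2.68 = 0.81.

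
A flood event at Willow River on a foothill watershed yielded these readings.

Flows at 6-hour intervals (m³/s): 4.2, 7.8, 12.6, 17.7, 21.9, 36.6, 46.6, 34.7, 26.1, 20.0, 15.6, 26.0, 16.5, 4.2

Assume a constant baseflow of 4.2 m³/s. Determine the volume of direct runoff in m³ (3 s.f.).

Direct-runoff ordinates (Q − Q_b): 0.0, 3.6, 8.4, 13.5, 17.7, 32.4, 42.4, 30.5, 21.9, 15.8, 11.4, 21.8, 12.3, 0.0 m³/s.
ΣQ_DR = 231.7 m³/s.
With Δt = 6 h = 21600 s, V = ΣQ_DR · Δt = 231.7 × 21600 = 5.00 × 10^6 m³.

V ≈ 5.00 × 10^6 m³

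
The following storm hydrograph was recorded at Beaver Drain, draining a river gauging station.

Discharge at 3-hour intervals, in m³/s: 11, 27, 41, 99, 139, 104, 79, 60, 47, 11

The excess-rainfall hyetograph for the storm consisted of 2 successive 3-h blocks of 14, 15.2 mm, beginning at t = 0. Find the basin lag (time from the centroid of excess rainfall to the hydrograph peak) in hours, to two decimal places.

t_L ≈ 8.94 h

Centroid of excess rainfall: t_c = Σ P_i·t̄_i / ΣP_i = 3.0616 h (block centres at 1.5, 4.5 h).
Hydrograph peak occurs at t = 12 h, so basin lag t_L = 12 − 3.0616 = 8.94 h.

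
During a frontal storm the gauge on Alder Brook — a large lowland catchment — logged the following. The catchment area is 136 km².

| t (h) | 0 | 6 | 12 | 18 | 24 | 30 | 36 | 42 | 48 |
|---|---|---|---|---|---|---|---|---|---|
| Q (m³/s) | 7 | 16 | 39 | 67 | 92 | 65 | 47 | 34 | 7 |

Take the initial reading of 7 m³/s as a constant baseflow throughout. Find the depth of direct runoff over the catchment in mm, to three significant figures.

Direct runoff: 0.0, 9.0, 32.0, 60.0, 85.0, 58.0, 40.0, 27.0, 0.0 m³/s; ΣQ_DR = 311.0 m³/s.
V = ΣQ_DR · Δt = 311.0 × 21600 s = 6.718 × 10^6 m³.
Over A = 136 km², depth = V / A = 49.4 mm.

d ≈ 49.4 mm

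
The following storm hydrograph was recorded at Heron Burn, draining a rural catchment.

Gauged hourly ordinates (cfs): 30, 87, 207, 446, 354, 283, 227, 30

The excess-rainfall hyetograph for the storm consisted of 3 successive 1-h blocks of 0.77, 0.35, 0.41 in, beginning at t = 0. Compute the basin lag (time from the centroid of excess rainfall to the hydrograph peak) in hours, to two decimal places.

Centroid of excess rainfall: t_c = Σ P_i·t̄_i / ΣP_i = 1.2647 h (block centres at 0.5, 1.5, 2.5 h).
Hydrograph peak occurs at t = 3 h, so basin lag t_L = 3 − 1.2647 = 1.74 h.

t_L ≈ 1.74 h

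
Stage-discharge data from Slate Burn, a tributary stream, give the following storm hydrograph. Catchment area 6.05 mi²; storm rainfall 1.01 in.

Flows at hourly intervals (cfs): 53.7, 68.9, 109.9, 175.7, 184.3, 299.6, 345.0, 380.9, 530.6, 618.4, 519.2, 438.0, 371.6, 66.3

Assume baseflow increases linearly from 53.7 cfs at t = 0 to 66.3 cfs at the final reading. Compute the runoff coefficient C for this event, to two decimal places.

C ≈ 0.84

ΣQ_DR = 3322 cfs; V = ΣQ_DR·Δt = 1.196 × 10^7 ft³.
Runoff depth d = V / A = 0.8509 in.
C = d / P = 0.8509 / 1.01 = 0.84.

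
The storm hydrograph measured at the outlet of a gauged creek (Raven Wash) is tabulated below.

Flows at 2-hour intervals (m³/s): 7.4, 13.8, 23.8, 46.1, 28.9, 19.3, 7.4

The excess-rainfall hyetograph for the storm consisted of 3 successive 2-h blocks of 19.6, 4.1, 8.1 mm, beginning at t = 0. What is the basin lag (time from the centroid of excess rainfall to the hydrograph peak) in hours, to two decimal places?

Centroid of excess rainfall: t_c = Σ P_i·t̄_i / ΣP_i = 2.2767 h (block centres at 1, 3, 5 h).
Hydrograph peak occurs at t = 6 h, so basin lag t_L = 6 − 2.2767 = 3.72 h.

t_L ≈ 3.72 h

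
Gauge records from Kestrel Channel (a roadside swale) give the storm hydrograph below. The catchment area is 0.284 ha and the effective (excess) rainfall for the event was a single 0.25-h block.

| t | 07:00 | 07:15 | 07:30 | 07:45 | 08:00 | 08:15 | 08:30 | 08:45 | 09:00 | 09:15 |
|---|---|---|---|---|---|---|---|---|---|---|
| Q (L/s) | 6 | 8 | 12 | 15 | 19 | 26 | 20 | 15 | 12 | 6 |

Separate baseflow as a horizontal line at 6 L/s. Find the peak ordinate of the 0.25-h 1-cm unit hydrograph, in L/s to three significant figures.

U_p ≈ 7.99 L/s

Direct runoff: 0.0, 2.0, 6.0, 9.0, 13.0, 20.0, 14.0, 9.0, 6.0, 0.0 L/s; ΣQ_DR = 79.00 L/s, peak = 20.0 L/s.
Runoff depth d = ΣQ_DR·Δt / A = 79.00 × 900 / (0.284 ha) = 25.04 mm.
The 1-cm UH is the DRH scaled by (10 mm)/d, so U_p = 20.0 × 10/25.04 = 7.99 L/s.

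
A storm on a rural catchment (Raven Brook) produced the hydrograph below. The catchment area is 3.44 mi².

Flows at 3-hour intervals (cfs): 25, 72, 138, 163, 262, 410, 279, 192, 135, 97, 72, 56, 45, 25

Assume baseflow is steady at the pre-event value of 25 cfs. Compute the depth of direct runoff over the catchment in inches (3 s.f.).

d ≈ 2.19 in

Direct runoff: 0.0, 47.0, 113.0, 138.0, 237.0, 385.0, 254.0, 167.0, 110.0, 72.0, 47.0, 31.0, 20.0, 0.0 cfs; ΣQ_DR = 1621 cfs.
V = ΣQ_DR · Δt = 1621 × 10800 s = 1.751 × 10^7 ft³.
Over A = 3.44 mi², depth = V / A = 2.19 in.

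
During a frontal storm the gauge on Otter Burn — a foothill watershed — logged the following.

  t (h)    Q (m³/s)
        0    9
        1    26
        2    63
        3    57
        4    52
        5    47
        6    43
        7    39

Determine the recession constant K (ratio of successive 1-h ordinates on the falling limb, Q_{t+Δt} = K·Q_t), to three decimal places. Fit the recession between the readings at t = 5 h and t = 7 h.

K ≈ 0.911

Using the recession-limb readings at t = 5 h and t = 7 h: Q falls from 47 to 39 m³/s over 2 intervals.
K = (Q₂/Q₁)^(1/2) = (39/47)^(1/2) = 0.911.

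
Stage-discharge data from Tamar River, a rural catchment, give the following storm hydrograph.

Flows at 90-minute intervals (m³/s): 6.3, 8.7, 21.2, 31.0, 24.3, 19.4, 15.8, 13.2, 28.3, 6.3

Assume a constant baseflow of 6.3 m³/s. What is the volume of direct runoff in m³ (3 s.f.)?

Direct-runoff ordinates (Q − Q_b): 0.0, 2.4, 14.9, 24.7, 18.0, 13.1, 9.5, 6.9, 22.0, 0.0 m³/s.
ΣQ_DR = 111.5 m³/s.
With Δt = 1.5 h = 5400 s, V = ΣQ_DR · Δt = 111.5 × 5400 = 6.02 × 10^5 m³.

V ≈ 6.02 × 10^5 m³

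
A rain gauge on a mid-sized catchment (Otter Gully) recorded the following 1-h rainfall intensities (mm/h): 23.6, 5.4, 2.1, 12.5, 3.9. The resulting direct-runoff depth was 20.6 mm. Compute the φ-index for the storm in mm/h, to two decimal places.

Only the 2 blocks with intensity above φ contribute runoff: 23.6, 12.5 mm/h.
Σ(I−φ)·Δt = d  ⇒  (23.6+12.5 − 2φ)·1 = 20.6
φ = (36.10 − 20.6/1) / 2 = 7.75 mm/h.

φ ≈ 7.75 mm/h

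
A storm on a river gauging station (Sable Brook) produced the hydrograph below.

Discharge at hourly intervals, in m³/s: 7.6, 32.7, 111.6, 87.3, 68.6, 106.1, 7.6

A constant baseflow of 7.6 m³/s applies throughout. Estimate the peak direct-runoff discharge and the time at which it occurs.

Subtracting baseflow gives direct-runoff ordinates: 0.0, 25.1, 104.0, 79.7, 61.0, 98.5, 0.0 m³/s.
The maximum is 104.0 m³/s, occurring at the reading for t = 2 h.

Q_p = 104.0 m³/s at t = 2 h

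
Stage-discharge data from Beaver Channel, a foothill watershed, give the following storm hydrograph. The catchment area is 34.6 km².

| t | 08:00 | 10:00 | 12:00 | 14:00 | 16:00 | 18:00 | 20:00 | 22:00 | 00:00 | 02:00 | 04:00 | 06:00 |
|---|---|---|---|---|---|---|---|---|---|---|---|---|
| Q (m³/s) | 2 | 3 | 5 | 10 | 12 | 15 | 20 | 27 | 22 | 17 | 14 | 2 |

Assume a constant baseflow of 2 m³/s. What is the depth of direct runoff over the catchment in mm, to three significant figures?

d ≈ 26.0 mm

Direct runoff: 0.0, 1.0, 3.0, 8.0, 10.0, 13.0, 18.0, 25.0, 20.0, 15.0, 12.0, 0.0 m³/s; ΣQ_DR = 125.0 m³/s.
V = ΣQ_DR · Δt = 125.0 × 7200 s = 9.000 × 10^5 m³.
Over A = 34.6 km², depth = V / A = 26.0 mm.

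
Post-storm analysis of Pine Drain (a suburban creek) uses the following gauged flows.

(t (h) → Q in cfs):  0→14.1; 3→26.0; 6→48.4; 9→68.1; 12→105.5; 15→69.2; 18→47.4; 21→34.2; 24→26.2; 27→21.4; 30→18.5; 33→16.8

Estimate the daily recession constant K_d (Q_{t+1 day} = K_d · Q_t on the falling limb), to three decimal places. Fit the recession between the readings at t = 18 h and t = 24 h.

Between t = 18 h and t = 24 h the flow falls from 47.4 to 26.2 cfs over 2×3 h = 6 h.
Per-interval ratio K = (26.2/47.4)^(1/2) = 0.7435; K_d = K^(24/3) = 0.093.

K_d ≈ 0.093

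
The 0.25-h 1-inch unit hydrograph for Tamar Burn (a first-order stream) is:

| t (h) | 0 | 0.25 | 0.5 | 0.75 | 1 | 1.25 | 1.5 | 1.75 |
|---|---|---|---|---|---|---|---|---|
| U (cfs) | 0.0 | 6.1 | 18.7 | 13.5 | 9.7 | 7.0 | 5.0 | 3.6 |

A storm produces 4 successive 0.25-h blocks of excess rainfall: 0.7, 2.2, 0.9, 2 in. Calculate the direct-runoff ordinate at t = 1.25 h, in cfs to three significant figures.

By discrete convolution, Q_j = Σ (P_i / 1 in) · U_{j−i}.
At t = 1.25 h (j=5): Q = (0.7/1)·7.0 + (2.2/1)·9.7 + (0.9/1)·13.5 + (2/1)·18.7 = 75.8 cfs.

Q ≈ 75.8 cfs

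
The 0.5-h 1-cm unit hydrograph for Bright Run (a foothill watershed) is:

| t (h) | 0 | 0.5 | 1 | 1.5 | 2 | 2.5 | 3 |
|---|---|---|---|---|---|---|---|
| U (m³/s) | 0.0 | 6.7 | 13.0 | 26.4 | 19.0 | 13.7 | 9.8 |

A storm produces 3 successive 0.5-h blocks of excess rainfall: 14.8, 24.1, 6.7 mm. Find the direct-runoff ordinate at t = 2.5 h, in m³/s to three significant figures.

By discrete convolution, Q_j = Σ (P_i / 10 mm) · U_{j−i}.
At t = 2.5 h (j=5): Q = (14.8/10)·13.7 + (24.1/10)·19.0 + (6.7/10)·26.4 = 83.8 m³/s.

Q ≈ 83.8 m³/s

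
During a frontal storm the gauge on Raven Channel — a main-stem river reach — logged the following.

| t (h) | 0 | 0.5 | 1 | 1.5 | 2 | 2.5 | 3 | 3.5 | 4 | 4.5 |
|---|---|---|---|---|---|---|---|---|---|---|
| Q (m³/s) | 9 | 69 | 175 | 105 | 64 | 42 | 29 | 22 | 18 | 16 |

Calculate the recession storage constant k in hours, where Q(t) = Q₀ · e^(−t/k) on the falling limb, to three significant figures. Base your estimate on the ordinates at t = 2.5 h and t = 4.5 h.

On the falling limb, Q drops from 42 to 16 m³/s between t = 2.5 h and t = 4.5 h (Δt = 2 h).
k = −Δt / ln(Q₂/Q₁) = −2 / ln(16/42) = 2.07 h.

k ≈ 2.07 h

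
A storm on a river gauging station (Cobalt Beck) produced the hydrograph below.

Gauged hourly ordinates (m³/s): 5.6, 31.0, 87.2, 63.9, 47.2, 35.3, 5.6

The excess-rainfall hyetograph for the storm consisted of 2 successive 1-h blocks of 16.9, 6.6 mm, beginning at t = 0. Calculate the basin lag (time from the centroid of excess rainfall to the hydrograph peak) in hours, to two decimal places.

t_L ≈ 1.22 h

Centroid of excess rainfall: t_c = Σ P_i·t̄_i / ΣP_i = 0.7809 h (block centres at 0.5, 1.5 h).
Hydrograph peak occurs at t = 2 h, so basin lag t_L = 2 − 0.7809 = 1.22 h.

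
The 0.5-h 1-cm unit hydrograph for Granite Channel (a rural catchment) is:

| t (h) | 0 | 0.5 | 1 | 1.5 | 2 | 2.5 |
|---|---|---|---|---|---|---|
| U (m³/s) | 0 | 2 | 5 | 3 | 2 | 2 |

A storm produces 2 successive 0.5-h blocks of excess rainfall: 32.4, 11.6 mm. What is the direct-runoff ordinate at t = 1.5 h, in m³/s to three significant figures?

Q ≈ 15.5 m³/s

By discrete convolution, Q_j = Σ (P_i / 10 mm) · U_{j−i}.
At t = 1.5 h (j=3): Q = (32.4/10)·3 + (11.6/10)·5 = 15.5 m³/s.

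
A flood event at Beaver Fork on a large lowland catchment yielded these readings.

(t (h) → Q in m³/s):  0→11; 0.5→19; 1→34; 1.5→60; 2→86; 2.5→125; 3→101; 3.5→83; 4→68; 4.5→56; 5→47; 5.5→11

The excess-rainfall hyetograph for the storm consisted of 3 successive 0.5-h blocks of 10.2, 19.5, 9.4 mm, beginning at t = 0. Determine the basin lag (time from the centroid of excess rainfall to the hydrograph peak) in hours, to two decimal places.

t_L ≈ 1.76 h

Centroid of excess rainfall: t_c = Σ P_i·t̄_i / ΣP_i = 0.7398 h (block centres at 0.25, 0.75, 1.25 h).
Hydrograph peak occurs at t = 2.5 h, so basin lag t_L = 2.5 − 0.7398 = 1.76 h.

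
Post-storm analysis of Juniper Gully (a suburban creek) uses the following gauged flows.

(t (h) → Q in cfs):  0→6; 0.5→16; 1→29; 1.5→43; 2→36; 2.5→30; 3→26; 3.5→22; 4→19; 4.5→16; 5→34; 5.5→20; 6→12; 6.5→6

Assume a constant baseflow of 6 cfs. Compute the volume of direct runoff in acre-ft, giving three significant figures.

Direct-runoff ordinates (Q − Q_b): 0.0, 10.0, 23.0, 37.0, 30.0, 24.0, 20.0, 16.0, 13.0, 10.0, 28.0, 14.0, 6.0, 0.0 cfs.
ΣQ_DR = 231.0 cfs.
With Δt = 0.5 h = 1800 s, V = ΣQ_DR · Δt = 231.0 × 1800 = 4.16 × 10^5 ft³ = 9.55 acre-ft.

V ≈ 9.55 acre-ft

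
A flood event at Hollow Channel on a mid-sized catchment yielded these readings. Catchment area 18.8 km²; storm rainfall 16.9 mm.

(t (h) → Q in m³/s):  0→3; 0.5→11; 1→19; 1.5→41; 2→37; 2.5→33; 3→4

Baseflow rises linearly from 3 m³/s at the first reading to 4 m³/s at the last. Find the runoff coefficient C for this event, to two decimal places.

C ≈ 0.70

ΣQ_DR = 123.5 m³/s; V = ΣQ_DR·Δt = 2.223 × 10^5 m³.
Runoff depth d = V / A = 11.82 mm.
C = d / P = 11.82 / 16.9 = 0.70.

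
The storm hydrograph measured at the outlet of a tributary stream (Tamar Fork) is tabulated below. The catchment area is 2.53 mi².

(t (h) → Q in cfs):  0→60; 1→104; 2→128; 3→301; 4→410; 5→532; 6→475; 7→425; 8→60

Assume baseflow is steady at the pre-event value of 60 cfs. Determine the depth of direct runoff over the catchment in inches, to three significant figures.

Direct runoff: 0.0, 44.0, 68.0, 241.0, 350.0, 472.0, 415.0, 365.0, 0.0 cfs; ΣQ_DR = 1955 cfs.
V = ΣQ_DR · Δt = 1955 × 3600 s = 7.038 × 10^6 ft³.
Over A = 2.53 mi², depth = V / A = 1.20 in.

d ≈ 1.20 in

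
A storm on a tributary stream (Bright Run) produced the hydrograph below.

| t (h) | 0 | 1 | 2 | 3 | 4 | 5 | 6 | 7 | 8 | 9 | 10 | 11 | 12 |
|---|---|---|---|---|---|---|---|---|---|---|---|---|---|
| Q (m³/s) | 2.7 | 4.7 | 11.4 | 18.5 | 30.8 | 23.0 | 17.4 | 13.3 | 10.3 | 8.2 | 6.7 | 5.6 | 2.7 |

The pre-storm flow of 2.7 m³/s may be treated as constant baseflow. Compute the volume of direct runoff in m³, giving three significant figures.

V ≈ 4.33 × 10^5 m³

Direct-runoff ordinates (Q − Q_b): 0.0, 2.0, 8.7, 15.8, 28.1, 20.3, 14.7, 10.6, 7.6, 5.5, 4.0, 2.9, 0.0 m³/s.
ΣQ_DR = 120.2 m³/s.
With Δt = 1 h = 3600 s, V = ΣQ_DR · Δt = 120.2 × 3600 = 4.33 × 10^5 m³.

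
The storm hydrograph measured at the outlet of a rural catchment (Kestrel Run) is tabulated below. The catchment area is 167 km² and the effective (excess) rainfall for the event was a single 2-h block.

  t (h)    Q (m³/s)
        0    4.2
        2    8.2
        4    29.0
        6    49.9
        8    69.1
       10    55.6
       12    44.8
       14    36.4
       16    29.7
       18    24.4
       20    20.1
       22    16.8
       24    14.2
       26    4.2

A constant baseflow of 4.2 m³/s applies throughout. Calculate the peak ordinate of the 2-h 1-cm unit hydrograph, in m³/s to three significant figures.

U_p ≈ 43.3 m³/s

Direct runoff: 0.0, 4.0, 24.8, 45.7, 64.9, 51.4, 40.6, 32.2, 25.5, 20.2, 15.9, 12.6, 10.0, 0.0 m³/s; ΣQ_DR = 347.8 m³/s, peak = 64.9 m³/s.
Runoff depth d = ΣQ_DR·Δt / A = 347.8 × 7200 / (167 km²) = 14.99 mm.
The 1-cm UH is the DRH scaled by (10 mm)/d, so U_p = 64.9 × 10/14.99 = 43.3 m³/s.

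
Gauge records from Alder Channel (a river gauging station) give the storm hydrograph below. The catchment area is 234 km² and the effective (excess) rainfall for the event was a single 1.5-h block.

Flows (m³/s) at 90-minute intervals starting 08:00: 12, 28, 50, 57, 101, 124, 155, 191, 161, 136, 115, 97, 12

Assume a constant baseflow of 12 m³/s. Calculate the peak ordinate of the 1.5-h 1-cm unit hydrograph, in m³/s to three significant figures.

Direct runoff: 0.0, 16.0, 38.0, 45.0, 89.0, 112.0, 143.0, 179.0, 149.0, 124.0, 103.0, 85.0, 0.0 m³/s; ΣQ_DR = 1083 m³/s, peak = 179.0 m³/s.
Runoff depth d = ΣQ_DR·Δt / A = 1083 × 5400 / (234 km²) = 24.99 mm.
The 1-cm UH is the DRH scaled by (10 mm)/d, so U_p = 179.0 × 10/24.99 = 71.6 m³/s.

U_p ≈ 71.6 m³/s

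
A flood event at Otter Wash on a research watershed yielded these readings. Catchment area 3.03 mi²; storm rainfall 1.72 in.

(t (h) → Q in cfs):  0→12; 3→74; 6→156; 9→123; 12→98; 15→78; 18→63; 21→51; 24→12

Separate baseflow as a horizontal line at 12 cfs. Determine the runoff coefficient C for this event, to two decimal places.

C ≈ 0.50

ΣQ_DR = 559.0 cfs; V = ΣQ_DR·Δt = 6.037 × 10^6 ft³.
Runoff depth d = V / A = 0.8576 in.
C = d / P = 0.8576 / 1.72 = 0.50.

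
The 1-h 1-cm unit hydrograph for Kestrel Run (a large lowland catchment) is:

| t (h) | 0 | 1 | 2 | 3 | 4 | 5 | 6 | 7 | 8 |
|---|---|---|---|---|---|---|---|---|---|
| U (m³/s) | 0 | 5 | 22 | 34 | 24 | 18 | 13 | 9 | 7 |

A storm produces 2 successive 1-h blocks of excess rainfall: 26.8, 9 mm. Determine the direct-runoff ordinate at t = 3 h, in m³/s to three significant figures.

By discrete convolution, Q_j = Σ (P_i / 10 mm) · U_{j−i}.
At t = 3 h (j=3): Q = (26.8/10)·34 + (9/10)·22 = 111 m³/s.

Q ≈ 111 m³/s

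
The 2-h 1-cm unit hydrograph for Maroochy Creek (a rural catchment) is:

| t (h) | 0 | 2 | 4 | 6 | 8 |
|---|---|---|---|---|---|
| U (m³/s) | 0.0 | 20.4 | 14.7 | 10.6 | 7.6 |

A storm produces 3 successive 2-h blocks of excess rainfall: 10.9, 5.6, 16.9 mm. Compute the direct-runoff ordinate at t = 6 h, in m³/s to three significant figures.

By discrete convolution, Q_j = Σ (P_i / 10 mm) · U_{j−i}.
At t = 6 h (j=3): Q = (10.9/10)·10.6 + (5.6/10)·14.7 + (16.9/10)·20.4 = 54.3 m³/s.

Q ≈ 54.3 m³/s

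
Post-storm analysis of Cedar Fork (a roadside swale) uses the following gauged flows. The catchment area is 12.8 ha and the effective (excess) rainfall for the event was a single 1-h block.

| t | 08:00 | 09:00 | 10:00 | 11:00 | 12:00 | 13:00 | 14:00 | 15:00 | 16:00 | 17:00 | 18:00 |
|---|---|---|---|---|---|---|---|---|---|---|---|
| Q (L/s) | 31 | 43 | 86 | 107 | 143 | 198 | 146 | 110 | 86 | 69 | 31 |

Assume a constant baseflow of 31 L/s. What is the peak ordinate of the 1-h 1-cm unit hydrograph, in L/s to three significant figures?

U_p ≈ 83.7 L/s

Direct runoff: 0.0, 12.0, 55.0, 76.0, 112.0, 167.0, 115.0, 79.0, 55.0, 38.0, 0.0 L/s; ΣQ_DR = 709.0 L/s, peak = 167.0 L/s.
Runoff depth d = ΣQ_DR·Δt / A = 709.0 × 3600 / (12.8 ha) = 19.94 mm.
The 1-cm UH is the DRH scaled by (10 mm)/d, so U_p = 167.0 × 10/19.94 = 83.7 L/s.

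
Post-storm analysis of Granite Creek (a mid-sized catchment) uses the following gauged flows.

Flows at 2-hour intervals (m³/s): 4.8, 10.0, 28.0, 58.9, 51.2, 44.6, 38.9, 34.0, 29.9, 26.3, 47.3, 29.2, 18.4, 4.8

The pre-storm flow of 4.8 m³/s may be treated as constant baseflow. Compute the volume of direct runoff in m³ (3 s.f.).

Direct-runoff ordinates (Q − Q_b): 0.0, 5.2, 23.2, 54.1, 46.4, 39.8, 34.1, 29.2, 25.1, 21.5, 42.5, 24.4, 13.6, 0.0 m³/s.
ΣQ_DR = 359.1 m³/s.
With Δt = 2 h = 7200 s, V = ΣQ_DR · Δt = 359.1 × 7200 = 2.59 × 10^6 m³.

V ≈ 2.59 × 10^6 m³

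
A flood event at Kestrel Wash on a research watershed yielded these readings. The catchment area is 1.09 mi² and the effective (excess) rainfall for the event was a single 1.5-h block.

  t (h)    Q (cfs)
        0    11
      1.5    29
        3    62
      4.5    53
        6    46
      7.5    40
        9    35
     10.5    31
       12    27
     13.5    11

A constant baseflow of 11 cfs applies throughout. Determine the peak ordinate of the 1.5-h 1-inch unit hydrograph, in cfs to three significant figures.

Direct runoff: 0.0, 18.0, 51.0, 42.0, 35.0, 29.0, 24.0, 20.0, 16.0, 0.0 cfs; ΣQ_DR = 235.0 cfs, peak = 51.0 cfs.
Runoff depth d = ΣQ_DR·Δt / A = 235.0 × 5400 / (1.09 mi²) = 0.5011 in.
The 1-inch UH is the DRH scaled by (1 in)/d, so U_p = 51.0 × 1/0.5011 = 102 cfs.

U_p ≈ 102 cfs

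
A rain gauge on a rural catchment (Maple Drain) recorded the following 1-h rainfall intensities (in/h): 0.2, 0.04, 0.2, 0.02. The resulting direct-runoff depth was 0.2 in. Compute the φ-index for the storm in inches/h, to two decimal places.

φ ≈ 0.10 in/h

Only the 2 blocks with intensity above φ contribute runoff: 0.2, 0.2 in/h.
Σ(I−φ)·Δt = d  ⇒  (0.2+0.2 − 2φ)·1 = 0.2
φ = (0.4000 − 0.2/1) / 2 = 0.10 in/h.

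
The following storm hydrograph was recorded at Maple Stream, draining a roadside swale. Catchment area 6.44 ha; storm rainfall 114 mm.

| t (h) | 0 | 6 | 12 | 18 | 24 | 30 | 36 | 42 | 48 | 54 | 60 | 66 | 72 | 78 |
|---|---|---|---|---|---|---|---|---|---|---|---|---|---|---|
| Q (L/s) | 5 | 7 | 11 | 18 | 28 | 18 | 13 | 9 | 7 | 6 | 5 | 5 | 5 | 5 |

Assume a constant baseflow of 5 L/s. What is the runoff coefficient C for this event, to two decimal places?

ΣQ_DR = 72.00 L/s; V = ΣQ_DR·Δt = 1.555 × 10^6 L.
Runoff depth d = V / A = 24.15 mm.
C = d / P = 24.15 / 114 = 0.21.

C ≈ 0.21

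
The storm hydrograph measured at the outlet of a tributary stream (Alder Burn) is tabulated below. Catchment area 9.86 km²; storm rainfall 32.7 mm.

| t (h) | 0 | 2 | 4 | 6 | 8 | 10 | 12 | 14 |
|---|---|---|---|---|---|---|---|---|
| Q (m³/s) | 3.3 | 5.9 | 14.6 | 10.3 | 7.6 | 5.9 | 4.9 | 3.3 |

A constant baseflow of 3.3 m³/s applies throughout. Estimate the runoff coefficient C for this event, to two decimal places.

ΣQ_DR = 29.40 m³/s; V = ΣQ_DR·Δt = 2.117 × 10^5 m³.
Runoff depth d = V / A = 21.47 mm.
C = d / P = 21.47 / 32.7 = 0.66.

C ≈ 0.66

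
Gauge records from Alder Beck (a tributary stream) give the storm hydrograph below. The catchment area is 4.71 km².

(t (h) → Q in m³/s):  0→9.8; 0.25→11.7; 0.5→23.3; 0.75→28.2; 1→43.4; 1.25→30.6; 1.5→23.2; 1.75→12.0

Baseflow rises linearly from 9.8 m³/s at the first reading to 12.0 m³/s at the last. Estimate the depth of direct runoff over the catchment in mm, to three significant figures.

d ≈ 18.2 mm

Direct runoff: 0.00, 1.59, 12.87, 17.46, 32.34, 19.23, 11.51, 0.00 m³/s; ΣQ_DR = 95.00 m³/s.
V = ΣQ_DR · Δt = 95.00 × 900 s = 85500 m³.
Over A = 4.71 km², depth = V / A = 18.2 mm.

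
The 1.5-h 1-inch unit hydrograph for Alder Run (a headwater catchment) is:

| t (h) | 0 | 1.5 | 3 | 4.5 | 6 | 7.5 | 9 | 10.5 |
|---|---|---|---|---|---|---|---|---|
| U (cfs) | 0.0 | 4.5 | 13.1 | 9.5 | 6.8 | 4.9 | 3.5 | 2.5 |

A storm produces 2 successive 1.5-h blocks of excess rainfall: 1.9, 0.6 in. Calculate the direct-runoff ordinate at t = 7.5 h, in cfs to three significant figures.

By discrete convolution, Q_j = Σ (P_i / 1 in) · U_{j−i}.
At t = 7.5 h (j=5): Q = (1.9/1)·4.9 + (0.6/1)·6.8 = 13.4 cfs.

Q ≈ 13.4 cfs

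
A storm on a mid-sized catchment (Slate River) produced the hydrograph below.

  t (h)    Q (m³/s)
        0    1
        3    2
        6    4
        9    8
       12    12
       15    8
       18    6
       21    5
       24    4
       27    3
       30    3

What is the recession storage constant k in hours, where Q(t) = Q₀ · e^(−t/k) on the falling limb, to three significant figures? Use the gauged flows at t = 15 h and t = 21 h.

k ≈ 12.8 h

On the falling limb, Q drops from 8 to 5 m³/s between t = 15 h and t = 21 h (Δt = 6 h).
k = −Δt / ln(Q₂/Q₁) = −6 / ln(5/8) = 12.8 h.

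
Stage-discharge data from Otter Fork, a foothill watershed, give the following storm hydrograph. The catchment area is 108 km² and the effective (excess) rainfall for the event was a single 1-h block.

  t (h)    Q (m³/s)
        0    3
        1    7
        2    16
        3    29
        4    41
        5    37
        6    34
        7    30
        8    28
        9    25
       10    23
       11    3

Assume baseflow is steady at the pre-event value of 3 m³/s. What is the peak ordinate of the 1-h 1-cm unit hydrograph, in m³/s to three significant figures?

Direct runoff: 0.0, 4.0, 13.0, 26.0, 38.0, 34.0, 31.0, 27.0, 25.0, 22.0, 20.0, 0.0 m³/s; ΣQ_DR = 240.0 m³/s, peak = 38.0 m³/s.
Runoff depth d = ΣQ_DR·Δt / A = 240.0 × 3600 / (108 km²) = 8.000 mm.
The 1-cm UH is the DRH scaled by (10 mm)/d, so U_p = 38.0 × 10/8.000 = 47.5 m³/s.

U_p ≈ 47.5 m³/s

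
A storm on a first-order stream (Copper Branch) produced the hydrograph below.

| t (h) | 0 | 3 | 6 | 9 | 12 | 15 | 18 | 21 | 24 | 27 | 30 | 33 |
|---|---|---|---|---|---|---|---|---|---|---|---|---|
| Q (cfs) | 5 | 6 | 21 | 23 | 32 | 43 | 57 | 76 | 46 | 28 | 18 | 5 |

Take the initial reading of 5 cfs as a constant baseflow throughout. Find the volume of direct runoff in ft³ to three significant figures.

V ≈ 3.24 × 10^6 ft³

Direct-runoff ordinates (Q − Q_b): 0.0, 1.0, 16.0, 18.0, 27.0, 38.0, 52.0, 71.0, 41.0, 23.0, 13.0, 0.0 cfs.
ΣQ_DR = 300.0 cfs.
With Δt = 3 h = 10800 s, V = ΣQ_DR · Δt = 300.0 × 10800 = 3.24 × 10^6 ft³.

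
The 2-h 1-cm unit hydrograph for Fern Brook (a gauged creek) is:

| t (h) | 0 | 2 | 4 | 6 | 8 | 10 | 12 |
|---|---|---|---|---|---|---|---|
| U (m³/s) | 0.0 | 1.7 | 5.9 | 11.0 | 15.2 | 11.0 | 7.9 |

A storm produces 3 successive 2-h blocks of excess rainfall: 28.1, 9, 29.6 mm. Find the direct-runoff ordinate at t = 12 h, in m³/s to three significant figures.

Q ≈ 77.1 m³/s

By discrete convolution, Q_j = Σ (P_i / 10 mm) · U_{j−i}.
At t = 12 h (j=6): Q = (28.1/10)·7.9 + (9/10)·11.0 + (29.6/10)·15.2 = 77.1 m³/s.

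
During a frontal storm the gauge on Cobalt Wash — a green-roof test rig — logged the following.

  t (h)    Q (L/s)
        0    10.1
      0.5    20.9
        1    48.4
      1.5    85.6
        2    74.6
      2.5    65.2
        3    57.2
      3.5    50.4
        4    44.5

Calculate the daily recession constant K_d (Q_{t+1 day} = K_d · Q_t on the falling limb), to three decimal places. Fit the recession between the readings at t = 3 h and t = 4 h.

K_d ≈ 0.002

Between t = 3 h and t = 4 h the flow falls from 57.2 to 44.5 L/s over 2×0.5 h = 1 h.
Per-interval ratio K = (44.5/57.2)^(1/2) = 0.8820; K_d = K^(24/0.5) = 0.002.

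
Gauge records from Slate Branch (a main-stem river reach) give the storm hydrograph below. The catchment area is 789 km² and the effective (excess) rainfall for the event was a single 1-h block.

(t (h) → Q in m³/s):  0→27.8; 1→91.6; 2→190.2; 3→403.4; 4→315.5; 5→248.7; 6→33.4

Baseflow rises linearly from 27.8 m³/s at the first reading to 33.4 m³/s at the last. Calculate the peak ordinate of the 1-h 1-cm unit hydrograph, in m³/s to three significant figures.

Direct runoff: 0.00, 62.87, 160.53, 372.80, 283.97, 216.23, 0.00 m³/s; ΣQ_DR = 1096 m³/s, peak = 372.80 m³/s.
Runoff depth d = ΣQ_DR·Δt / A = 1096 × 3600 / (789 km²) = 5.003 mm.
The 1-cm UH is the DRH scaled by (10 mm)/d, so U_p = 372.80 × 10/5.003 = 745 m³/s.

U_p ≈ 745 m³/s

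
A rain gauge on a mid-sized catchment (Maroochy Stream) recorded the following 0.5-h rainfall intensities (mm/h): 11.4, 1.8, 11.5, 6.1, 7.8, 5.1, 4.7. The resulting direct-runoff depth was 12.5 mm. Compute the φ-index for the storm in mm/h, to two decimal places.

Only the 6 blocks with intensity above φ contribute runoff: 11.4, 11.5, 6.1, 7.8, 5.1, 4.7 mm/h.
Σ(I−φ)·Δt = d  ⇒  (11.4+11.5+6.1+7.8+5.1+4.7 − 6φ)·0.5 = 12.5
φ = (46.60 − 12.5/0.5) / 6 = 3.60 mm/h.

φ ≈ 3.60 mm/h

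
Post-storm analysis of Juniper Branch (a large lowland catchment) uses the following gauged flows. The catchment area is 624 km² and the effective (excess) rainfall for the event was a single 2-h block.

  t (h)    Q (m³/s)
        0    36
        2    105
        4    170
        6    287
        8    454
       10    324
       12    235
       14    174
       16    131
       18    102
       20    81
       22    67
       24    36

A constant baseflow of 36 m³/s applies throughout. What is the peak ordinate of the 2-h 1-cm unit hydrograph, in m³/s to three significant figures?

Direct runoff: 0.0, 69.0, 134.0, 251.0, 418.0, 288.0, 199.0, 138.0, 95.0, 66.0, 45.0, 31.0, 0.0 m³/s; ΣQ_DR = 1734 m³/s, peak = 418.0 m³/s.
Runoff depth d = ΣQ_DR·Δt / A = 1734 × 7200 / (624 km²) = 20.01 mm.
The 1-cm UH is the DRH scaled by (10 mm)/d, so U_p = 418.0 × 10/20.01 = 209 m³/s.

U_p ≈ 209 m³/s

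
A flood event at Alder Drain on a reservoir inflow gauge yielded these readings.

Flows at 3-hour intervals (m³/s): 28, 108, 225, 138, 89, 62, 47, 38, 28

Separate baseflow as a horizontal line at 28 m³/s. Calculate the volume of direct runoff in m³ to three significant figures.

V ≈ 5.52 × 10^6 m³

Direct-runoff ordinates (Q − Q_b): 0.0, 80.0, 197.0, 110.0, 61.0, 34.0, 19.0, 10.0, 0.0 m³/s.
ΣQ_DR = 511.0 m³/s.
With Δt = 3 h = 10800 s, V = ΣQ_DR · Δt = 511.0 × 10800 = 5.52 × 10^6 m³.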